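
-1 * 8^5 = -32768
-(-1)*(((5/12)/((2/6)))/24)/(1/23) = 115/96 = 1.20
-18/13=-1.38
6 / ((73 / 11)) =66 / 73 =0.90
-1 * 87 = -87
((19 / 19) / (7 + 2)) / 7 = 1 / 63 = 0.02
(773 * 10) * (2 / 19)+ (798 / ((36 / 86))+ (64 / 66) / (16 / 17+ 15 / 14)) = 2720.50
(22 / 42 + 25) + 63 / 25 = 14723 / 525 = 28.04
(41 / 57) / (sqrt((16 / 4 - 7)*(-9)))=41*sqrt(3) / 513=0.14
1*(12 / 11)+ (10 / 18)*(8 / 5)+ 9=1087 / 99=10.98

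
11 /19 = 0.58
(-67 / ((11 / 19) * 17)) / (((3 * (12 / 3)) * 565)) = -1273 / 1267860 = -0.00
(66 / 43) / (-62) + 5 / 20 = 1201 / 5332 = 0.23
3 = 3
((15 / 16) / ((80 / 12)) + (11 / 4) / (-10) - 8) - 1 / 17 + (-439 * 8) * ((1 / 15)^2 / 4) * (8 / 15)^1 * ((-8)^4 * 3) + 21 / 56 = -25581.42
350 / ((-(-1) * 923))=350 / 923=0.38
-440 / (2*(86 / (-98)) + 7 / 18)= 77616 / 241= 322.06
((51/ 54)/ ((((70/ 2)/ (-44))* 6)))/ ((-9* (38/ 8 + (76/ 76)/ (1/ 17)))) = 0.00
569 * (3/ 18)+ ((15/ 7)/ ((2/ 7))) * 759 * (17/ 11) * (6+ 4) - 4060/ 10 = 525983/ 6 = 87663.83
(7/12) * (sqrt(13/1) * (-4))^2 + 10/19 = 6946/57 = 121.86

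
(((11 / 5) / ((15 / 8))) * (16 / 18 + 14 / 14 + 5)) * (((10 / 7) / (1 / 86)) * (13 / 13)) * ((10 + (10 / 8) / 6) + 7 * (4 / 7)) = 40000664 / 2835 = 14109.58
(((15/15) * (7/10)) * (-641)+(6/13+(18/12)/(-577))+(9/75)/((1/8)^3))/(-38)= 72534869/7125950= 10.18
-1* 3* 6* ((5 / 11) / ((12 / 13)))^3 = -274625 / 127776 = -2.15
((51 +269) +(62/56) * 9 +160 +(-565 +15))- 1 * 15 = -75.04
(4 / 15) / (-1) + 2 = 26 / 15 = 1.73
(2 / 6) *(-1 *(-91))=91 / 3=30.33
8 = 8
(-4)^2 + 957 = 973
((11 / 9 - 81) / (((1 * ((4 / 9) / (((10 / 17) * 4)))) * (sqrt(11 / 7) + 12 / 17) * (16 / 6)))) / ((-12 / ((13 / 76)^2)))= -490035 / 1929184 + 396695 * sqrt(77) / 7716736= 0.20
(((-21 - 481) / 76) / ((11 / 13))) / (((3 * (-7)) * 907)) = 3263 / 7961646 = 0.00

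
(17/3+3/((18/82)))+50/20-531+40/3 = -2975/6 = -495.83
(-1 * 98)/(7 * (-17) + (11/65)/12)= 76440/92809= 0.82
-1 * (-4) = 4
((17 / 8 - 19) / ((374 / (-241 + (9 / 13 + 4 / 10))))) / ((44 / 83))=17473077 / 855712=20.42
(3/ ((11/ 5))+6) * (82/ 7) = 6642/ 77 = 86.26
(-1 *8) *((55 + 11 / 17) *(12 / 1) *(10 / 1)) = -908160 / 17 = -53421.18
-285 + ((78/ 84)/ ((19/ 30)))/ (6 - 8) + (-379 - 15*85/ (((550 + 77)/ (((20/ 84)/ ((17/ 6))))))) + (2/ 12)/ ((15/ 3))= -14590586/ 21945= -664.87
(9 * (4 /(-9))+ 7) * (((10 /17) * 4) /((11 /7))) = 840 /187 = 4.49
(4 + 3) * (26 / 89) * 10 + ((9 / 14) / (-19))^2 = 128783129 / 6297284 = 20.45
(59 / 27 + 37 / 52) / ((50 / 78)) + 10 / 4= 6317 / 900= 7.02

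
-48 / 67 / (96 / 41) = -41 / 134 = -0.31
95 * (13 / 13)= 95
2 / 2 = 1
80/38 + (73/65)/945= 2458387/1167075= 2.11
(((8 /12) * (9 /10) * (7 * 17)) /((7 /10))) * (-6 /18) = -34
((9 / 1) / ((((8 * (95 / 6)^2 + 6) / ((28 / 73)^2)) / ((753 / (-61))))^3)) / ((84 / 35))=-0.00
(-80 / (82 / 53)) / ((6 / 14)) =-120.65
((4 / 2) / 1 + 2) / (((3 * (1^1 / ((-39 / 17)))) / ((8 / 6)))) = -208 / 51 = -4.08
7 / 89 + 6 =541 / 89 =6.08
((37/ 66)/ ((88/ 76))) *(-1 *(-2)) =703/ 726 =0.97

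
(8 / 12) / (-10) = -1 / 15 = -0.07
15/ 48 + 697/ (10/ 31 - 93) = -7.21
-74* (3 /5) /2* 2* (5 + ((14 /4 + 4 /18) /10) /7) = -224.36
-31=-31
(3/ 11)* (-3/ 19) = -0.04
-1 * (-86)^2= -7396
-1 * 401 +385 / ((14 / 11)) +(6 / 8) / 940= -370357 / 3760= -98.50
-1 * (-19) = 19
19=19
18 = 18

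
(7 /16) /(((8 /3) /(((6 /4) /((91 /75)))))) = 675 /3328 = 0.20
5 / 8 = 0.62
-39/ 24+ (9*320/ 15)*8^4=6291443/ 8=786430.38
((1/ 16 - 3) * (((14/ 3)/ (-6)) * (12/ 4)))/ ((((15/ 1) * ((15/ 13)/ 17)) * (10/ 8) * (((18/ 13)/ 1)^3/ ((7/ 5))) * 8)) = 1118191711/ 3149280000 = 0.36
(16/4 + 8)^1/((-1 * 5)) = -12/5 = -2.40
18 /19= 0.95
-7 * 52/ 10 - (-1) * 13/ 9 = -1573/ 45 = -34.96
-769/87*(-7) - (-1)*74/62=170092/2697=63.07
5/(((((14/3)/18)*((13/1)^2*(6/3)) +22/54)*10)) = 27/4754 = 0.01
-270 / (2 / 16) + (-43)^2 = -311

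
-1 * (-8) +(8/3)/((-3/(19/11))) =640/99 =6.46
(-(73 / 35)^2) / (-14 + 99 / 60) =21316 / 60515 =0.35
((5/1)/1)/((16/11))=55/16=3.44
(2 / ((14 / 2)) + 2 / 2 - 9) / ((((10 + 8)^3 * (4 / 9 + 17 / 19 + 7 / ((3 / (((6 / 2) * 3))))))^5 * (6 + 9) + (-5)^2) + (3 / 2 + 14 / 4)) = -22284891 / 1626409463330976265524215894663465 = -0.00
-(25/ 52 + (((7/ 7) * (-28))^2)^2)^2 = -1021578201606769/ 2704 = -377802589351.62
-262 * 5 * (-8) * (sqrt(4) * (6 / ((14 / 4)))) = 251520 / 7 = 35931.43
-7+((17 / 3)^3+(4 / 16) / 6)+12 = 40393 / 216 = 187.00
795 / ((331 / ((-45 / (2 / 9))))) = -321975 / 662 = -486.37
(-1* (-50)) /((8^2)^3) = 25 /131072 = 0.00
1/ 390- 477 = -186029/ 390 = -477.00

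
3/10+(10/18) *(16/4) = 2.52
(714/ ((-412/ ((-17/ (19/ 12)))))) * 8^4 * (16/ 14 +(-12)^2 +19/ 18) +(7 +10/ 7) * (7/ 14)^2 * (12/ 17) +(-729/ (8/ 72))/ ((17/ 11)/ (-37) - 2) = 11145651.37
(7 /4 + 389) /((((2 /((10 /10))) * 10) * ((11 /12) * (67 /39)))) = 182871 /14740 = 12.41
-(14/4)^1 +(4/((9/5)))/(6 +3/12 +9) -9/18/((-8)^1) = -28915/8784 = -3.29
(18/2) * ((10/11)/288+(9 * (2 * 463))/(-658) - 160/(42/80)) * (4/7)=-165421283/101332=-1632.47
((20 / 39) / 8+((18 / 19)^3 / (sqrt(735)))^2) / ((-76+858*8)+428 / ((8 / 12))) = 58515522049 / 6679917619311300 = 0.00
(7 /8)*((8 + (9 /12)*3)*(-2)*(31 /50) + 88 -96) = -18.12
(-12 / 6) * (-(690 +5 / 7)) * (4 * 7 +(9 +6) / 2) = 343285 / 7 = 49040.71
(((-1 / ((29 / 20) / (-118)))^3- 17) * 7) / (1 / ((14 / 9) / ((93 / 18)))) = 2576192911852 / 2268177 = 1135798.89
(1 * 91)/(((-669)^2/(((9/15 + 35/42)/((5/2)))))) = 3913/33567075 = 0.00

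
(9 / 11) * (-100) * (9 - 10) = 900 / 11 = 81.82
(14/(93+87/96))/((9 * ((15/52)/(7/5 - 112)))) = -12882688/2028375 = -6.35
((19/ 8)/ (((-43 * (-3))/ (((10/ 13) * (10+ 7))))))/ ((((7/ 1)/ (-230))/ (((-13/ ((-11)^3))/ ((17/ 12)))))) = -21850/ 400631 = -0.05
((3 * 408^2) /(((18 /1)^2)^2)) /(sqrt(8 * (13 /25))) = 1445 * sqrt(26) /3159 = 2.33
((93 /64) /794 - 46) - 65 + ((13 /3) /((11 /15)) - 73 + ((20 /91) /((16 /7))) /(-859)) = -1111647865727 /6242084992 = -178.09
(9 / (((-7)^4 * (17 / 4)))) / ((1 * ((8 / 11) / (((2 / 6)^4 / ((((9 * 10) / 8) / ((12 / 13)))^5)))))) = 5767168 / 103575406797646875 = 0.00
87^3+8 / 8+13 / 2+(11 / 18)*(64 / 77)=658511.01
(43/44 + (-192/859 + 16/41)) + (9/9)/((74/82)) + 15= 989176101/57336532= 17.25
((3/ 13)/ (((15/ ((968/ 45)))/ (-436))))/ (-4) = 105512/ 2925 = 36.07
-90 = -90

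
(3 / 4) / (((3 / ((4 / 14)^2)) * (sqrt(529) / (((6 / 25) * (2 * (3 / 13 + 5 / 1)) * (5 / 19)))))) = 816 / 1391845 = 0.00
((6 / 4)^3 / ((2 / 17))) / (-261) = -51 / 464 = -0.11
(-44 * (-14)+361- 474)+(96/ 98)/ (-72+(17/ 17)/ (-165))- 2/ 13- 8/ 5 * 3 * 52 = 9582569109/ 37840985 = 253.23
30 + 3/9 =30.33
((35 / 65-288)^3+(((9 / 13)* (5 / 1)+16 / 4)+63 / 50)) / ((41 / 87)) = -227017005654243 / 4503850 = -50405099.12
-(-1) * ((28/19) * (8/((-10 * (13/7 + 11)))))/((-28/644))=9016/4275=2.11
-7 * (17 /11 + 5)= -504 /11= -45.82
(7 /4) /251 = 7 /1004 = 0.01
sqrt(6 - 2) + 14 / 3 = 20 / 3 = 6.67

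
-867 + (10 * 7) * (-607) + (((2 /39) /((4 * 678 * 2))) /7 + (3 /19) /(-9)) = -609909409181 /14067144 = -43357.02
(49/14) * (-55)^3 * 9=-10481625/2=-5240812.50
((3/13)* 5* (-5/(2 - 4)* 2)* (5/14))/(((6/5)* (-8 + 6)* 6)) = -625/4368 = -0.14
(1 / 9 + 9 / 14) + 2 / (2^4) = 443 / 504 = 0.88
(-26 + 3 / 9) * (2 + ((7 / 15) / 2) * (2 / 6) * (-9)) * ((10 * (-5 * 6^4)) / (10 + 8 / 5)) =186393.10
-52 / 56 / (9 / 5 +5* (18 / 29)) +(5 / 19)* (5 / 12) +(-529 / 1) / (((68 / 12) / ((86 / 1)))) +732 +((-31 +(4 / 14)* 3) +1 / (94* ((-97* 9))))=-71594477373325 / 9771888252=-7326.58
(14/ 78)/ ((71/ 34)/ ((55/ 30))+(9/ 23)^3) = 15926603/ 106387866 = 0.15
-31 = -31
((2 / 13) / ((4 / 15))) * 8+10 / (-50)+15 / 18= 2047 / 390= 5.25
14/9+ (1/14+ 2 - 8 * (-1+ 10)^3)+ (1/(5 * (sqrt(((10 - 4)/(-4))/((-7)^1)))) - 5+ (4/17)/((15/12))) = -62473409/10710+ sqrt(42)/15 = -5832.75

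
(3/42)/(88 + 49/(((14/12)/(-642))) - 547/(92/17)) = -46/17373237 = -0.00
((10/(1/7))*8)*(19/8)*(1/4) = 332.50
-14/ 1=-14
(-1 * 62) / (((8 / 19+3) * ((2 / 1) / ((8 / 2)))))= -2356 / 65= -36.25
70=70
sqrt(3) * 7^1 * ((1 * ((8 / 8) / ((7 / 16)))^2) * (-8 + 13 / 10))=-8576 * sqrt(3) / 35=-424.40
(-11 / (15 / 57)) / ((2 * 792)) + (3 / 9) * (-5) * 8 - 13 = -18979 / 720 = -26.36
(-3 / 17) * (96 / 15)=-96 / 85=-1.13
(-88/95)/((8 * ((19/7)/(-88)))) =6776/1805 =3.75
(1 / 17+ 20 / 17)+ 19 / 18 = 701 / 306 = 2.29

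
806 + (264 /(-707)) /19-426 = 5104276 /13433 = 379.98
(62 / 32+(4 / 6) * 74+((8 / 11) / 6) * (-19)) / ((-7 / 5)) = -129275 / 3696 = -34.98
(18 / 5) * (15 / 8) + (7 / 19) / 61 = 31321 / 4636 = 6.76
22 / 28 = 11 / 14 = 0.79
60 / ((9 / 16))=320 / 3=106.67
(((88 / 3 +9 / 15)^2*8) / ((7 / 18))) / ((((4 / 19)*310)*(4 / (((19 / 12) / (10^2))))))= 72777961 / 65100000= 1.12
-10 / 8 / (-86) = 5 / 344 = 0.01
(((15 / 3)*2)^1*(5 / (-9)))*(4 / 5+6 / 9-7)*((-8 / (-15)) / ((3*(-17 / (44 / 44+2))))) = -1328 / 1377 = -0.96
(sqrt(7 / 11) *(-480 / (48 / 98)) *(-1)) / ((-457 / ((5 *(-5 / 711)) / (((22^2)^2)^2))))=0.00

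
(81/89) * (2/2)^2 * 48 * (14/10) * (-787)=-21418992/445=-48132.57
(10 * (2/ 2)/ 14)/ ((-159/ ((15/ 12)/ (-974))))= 25/ 4336248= 0.00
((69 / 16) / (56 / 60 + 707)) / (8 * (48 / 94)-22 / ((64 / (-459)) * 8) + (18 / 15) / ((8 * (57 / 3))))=24646800 / 96357687377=0.00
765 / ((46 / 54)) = 20655 / 23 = 898.04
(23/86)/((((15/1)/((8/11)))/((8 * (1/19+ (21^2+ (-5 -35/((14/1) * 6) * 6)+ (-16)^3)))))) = -379.92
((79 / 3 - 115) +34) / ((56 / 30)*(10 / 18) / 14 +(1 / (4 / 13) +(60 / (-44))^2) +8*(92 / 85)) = -60722640 / 15375863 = -3.95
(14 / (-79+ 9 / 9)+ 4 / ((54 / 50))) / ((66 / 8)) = 4948 / 11583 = 0.43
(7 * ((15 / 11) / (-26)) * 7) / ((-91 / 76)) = 2.15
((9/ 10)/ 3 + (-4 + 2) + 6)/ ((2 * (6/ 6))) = 43/ 20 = 2.15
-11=-11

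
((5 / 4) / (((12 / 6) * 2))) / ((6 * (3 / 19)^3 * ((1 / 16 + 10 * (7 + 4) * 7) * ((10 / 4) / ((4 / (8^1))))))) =6859 / 1996002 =0.00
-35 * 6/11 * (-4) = 76.36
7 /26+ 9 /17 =353 /442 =0.80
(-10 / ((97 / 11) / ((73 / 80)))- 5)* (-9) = 42147 / 776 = 54.31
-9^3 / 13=-729 / 13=-56.08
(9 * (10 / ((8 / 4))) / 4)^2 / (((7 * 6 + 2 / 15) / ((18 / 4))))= 13.52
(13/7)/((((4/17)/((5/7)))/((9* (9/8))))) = 89505/1568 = 57.08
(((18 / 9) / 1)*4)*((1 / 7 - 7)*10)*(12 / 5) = -9216 / 7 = -1316.57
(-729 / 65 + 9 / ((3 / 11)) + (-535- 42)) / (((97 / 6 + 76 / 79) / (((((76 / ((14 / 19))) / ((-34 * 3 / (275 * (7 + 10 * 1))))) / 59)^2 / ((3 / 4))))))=-44957454525071000 / 162027416187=-277468.19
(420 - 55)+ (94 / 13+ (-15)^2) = 7764 / 13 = 597.23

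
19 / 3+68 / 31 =793 / 93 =8.53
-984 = -984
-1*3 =-3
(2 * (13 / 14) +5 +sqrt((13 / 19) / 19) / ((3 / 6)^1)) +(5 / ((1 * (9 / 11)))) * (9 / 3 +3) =2 * sqrt(13) / 19 +914 / 21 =43.90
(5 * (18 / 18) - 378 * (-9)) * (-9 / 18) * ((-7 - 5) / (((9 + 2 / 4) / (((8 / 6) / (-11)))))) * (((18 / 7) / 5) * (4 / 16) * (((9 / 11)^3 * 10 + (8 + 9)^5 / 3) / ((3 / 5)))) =-7358541927496 / 278179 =-26452542.89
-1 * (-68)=68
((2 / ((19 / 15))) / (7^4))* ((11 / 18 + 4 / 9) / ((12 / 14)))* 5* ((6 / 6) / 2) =25 / 12348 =0.00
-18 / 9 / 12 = -1 / 6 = -0.17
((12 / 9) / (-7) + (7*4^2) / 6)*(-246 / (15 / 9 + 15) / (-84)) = 3977 / 1225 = 3.25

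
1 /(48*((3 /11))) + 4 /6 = 107 /144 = 0.74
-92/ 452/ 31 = -23/ 3503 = -0.01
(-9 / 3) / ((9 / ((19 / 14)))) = -19 / 42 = -0.45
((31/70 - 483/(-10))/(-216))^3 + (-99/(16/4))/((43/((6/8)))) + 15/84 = -614530607011/2322436536000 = -0.26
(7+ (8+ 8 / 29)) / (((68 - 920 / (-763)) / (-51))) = -17238459 / 1531316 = -11.26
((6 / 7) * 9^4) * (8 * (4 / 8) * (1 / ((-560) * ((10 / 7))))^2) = 19683 / 560000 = 0.04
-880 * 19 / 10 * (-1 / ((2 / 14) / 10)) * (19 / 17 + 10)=22120560 / 17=1301209.41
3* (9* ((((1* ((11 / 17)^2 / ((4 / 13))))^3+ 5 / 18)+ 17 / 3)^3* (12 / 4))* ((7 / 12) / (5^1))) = 11406777539662113986903253963637003 / 1990738733725534518023254179840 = 5729.92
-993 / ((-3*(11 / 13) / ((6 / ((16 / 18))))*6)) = 38727 / 88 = 440.08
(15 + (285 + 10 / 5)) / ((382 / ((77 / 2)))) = 11627 / 382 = 30.44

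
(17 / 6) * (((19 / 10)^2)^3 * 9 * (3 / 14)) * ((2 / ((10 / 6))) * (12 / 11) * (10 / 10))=64782178137 / 192500000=336.53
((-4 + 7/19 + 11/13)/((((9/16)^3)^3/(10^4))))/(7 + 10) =-472789999943680000/1626778633311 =-290629.59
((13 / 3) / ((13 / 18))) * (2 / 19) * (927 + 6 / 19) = 211428 / 361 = 585.67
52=52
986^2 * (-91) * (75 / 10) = -663523770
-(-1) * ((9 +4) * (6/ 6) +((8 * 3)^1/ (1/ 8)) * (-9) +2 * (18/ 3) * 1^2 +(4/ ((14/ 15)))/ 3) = -11911/ 7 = -1701.57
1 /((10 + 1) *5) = 1 /55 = 0.02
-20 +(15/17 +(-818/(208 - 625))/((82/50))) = -5208875/290649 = -17.92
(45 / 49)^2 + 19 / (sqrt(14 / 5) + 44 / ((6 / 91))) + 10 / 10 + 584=2013548945565 / 3436841821 -171 * sqrt(70) / 20039894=585.87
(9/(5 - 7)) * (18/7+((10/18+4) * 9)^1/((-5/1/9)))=22437/70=320.53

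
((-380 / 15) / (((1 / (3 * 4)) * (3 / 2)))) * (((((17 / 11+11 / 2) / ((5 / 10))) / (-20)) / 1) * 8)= 37696 / 33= 1142.30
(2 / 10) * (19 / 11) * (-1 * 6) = -114 / 55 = -2.07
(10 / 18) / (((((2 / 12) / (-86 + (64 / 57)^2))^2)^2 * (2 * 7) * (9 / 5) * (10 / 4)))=459651213631872101070080 / 780004099784007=589293330.33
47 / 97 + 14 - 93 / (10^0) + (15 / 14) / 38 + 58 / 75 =-300776243 / 3870300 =-77.71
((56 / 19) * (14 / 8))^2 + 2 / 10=48381 / 1805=26.80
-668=-668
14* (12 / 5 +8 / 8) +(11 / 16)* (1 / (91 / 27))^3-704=-39570437787 / 60285680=-656.38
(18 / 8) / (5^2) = 9 / 100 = 0.09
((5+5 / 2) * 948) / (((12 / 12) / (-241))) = -1713510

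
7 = 7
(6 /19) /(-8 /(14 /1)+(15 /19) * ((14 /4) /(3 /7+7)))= -4368 /2759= -1.58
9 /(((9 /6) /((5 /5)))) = 6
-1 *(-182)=182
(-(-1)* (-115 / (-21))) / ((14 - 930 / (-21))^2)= 0.00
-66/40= -33/20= -1.65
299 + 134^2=18255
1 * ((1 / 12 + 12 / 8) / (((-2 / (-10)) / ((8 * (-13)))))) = -2470 / 3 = -823.33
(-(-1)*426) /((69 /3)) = 426 /23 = 18.52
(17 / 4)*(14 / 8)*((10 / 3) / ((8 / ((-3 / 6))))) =-595 / 384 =-1.55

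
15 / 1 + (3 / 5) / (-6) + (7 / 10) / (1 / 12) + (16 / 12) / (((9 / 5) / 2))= 6691 / 270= 24.78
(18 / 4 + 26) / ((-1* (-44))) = 61 / 88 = 0.69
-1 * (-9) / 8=9 / 8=1.12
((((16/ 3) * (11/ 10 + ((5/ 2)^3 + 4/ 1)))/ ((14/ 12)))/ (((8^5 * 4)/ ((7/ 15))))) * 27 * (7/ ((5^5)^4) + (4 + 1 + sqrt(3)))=7461 * sqrt(3)/ 819200 + 889420509338391963/ 19531250000000000000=0.06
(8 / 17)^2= 64 / 289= 0.22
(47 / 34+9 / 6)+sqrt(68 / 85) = 2 * sqrt(5) / 5+49 / 17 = 3.78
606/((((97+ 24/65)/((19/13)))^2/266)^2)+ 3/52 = 186420958082970243/83434127038604212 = 2.23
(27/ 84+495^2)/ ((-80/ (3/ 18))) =-510.47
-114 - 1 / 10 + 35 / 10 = -553 / 5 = -110.60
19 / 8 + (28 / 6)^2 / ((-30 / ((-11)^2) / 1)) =-92299 / 1080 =-85.46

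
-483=-483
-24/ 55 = -0.44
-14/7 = -2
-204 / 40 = -51 / 10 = -5.10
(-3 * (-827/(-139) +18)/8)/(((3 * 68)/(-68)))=3329/1112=2.99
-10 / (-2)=5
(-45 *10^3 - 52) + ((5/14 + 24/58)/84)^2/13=-45052.00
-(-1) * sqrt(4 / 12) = sqrt(3) / 3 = 0.58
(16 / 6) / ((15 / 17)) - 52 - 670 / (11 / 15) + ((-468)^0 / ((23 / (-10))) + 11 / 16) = -175303757 / 182160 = -962.36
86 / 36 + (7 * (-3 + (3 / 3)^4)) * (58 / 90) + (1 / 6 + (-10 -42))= -877 / 15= -58.47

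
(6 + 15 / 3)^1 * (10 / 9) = 110 / 9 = 12.22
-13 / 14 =-0.93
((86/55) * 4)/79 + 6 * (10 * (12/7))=3130808/30415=102.94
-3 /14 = -0.21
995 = 995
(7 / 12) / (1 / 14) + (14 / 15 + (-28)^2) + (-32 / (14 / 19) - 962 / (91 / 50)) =2211 / 10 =221.10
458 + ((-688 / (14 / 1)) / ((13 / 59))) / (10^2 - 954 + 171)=28486370 / 62153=458.33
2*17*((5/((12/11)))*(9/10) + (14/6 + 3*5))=8755/12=729.58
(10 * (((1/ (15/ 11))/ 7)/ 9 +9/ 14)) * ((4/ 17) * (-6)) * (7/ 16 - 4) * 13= 305539/ 714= 427.93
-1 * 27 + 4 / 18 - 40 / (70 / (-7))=-22.78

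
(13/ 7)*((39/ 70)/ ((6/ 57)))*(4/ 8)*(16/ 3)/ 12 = 3211/ 1470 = 2.18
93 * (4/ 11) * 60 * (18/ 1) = 401760/ 11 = 36523.64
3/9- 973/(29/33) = -96298/87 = -1106.87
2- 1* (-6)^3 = 218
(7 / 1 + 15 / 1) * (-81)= -1782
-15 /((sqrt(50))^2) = -3 /10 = -0.30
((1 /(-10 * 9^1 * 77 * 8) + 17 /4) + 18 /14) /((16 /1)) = 0.35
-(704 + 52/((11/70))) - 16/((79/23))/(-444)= -99825284/96459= -1034.90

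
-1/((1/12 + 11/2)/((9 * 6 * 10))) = -6480/67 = -96.72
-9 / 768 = -3 / 256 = -0.01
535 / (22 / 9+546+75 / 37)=178155 / 183307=0.97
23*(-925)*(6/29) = -127650/29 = -4401.72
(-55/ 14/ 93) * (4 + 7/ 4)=-1265/ 5208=-0.24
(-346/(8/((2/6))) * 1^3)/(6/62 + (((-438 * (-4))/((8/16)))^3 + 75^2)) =-5363/16004248612344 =-0.00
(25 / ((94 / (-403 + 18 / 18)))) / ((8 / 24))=-320.74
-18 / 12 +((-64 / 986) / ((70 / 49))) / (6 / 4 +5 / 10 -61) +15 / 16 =-1307123 / 2326960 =-0.56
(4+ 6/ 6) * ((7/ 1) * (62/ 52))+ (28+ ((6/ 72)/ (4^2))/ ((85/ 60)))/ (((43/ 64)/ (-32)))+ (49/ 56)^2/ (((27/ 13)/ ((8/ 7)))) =-2651209255/ 2052648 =-1291.60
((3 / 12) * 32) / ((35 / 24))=5.49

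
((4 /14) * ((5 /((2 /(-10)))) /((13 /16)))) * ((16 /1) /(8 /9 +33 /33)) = -115200 /1547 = -74.47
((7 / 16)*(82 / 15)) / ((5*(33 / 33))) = 287 / 600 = 0.48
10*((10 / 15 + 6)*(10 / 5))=400 / 3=133.33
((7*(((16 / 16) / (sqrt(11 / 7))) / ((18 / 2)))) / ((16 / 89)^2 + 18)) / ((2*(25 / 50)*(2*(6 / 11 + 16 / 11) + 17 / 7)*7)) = 55447*sqrt(77) / 636325470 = 0.00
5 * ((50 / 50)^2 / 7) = 5 / 7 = 0.71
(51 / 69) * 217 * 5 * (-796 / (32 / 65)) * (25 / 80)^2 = -5964651875 / 47104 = -126627.29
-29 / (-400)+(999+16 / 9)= 3603061 / 3600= 1000.85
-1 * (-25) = 25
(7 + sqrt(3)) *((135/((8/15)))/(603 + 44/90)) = 91125 *sqrt(3)/217256 + 637875/217256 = 3.66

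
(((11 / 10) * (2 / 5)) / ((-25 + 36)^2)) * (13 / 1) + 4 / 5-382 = -104817 / 275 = -381.15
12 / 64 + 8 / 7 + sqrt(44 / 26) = sqrt(286) / 13 + 149 / 112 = 2.63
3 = 3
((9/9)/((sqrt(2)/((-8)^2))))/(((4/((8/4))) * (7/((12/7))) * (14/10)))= 960 * sqrt(2)/343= 3.96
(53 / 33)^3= 4.14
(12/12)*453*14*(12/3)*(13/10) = 164892/5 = 32978.40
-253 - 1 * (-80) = -173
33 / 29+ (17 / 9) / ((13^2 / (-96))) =955 / 14703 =0.06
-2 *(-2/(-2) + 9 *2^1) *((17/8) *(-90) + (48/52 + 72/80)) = 935769/130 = 7198.22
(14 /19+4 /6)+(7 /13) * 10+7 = 13.79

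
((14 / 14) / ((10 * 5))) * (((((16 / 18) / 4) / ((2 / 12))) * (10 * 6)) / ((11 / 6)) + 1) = 491 / 550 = 0.89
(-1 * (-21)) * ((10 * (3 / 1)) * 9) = 5670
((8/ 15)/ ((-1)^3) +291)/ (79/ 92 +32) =400844/ 45345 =8.84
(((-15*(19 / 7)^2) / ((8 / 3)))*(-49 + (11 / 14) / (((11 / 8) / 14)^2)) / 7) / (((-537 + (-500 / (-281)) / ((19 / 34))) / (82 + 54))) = 48.95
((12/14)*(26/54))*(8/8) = 26/63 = 0.41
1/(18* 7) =1/126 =0.01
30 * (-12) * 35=-12600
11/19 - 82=-1547/19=-81.42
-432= -432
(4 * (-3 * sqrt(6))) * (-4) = 117.58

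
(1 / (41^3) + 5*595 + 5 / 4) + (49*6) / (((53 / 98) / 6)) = 91144783425 / 14611252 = 6237.99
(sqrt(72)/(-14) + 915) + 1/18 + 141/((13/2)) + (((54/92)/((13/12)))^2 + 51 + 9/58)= 23058244219/23333661 - 3 * sqrt(2)/7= 987.59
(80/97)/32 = 5/194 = 0.03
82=82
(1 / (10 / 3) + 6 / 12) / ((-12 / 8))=-8 / 15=-0.53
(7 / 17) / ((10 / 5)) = 7 / 34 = 0.21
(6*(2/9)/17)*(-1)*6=-0.47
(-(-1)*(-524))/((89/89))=-524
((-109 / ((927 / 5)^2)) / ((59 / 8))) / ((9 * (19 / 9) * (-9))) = 21800 / 8669770281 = 0.00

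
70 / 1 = 70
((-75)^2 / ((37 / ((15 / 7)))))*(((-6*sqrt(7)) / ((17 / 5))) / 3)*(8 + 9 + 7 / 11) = -163687500*sqrt(7) / 48433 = -8941.76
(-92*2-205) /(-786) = 389 /786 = 0.49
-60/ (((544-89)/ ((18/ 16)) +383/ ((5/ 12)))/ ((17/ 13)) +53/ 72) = -122400/ 2066387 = -0.06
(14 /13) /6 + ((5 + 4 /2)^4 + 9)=2410.18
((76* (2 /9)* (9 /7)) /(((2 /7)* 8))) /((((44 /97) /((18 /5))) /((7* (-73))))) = -8475957 /220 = -38527.08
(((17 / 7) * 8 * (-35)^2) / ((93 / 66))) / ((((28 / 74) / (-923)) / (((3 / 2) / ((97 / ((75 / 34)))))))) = -4226186250 / 3007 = -1405449.37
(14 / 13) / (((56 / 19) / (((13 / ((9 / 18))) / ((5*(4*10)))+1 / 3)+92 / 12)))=15447 / 5200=2.97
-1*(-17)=17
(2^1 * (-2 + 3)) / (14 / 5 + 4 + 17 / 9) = 90 / 391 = 0.23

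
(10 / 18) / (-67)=-5 / 603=-0.01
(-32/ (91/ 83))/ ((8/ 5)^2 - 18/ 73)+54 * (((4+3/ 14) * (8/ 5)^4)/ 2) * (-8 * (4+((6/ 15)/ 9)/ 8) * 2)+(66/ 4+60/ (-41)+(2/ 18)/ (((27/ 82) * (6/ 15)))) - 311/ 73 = -41733239762949882221/ 873217907493750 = -47792.47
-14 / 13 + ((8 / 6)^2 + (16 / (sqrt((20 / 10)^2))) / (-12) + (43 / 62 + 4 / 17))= 118759 / 123318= 0.96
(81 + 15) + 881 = 977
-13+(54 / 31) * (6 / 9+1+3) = -151 / 31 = -4.87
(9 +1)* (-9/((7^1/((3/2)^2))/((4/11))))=-810/77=-10.52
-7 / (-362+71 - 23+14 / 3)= 21 / 928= 0.02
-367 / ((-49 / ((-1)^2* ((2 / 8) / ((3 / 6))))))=367 / 98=3.74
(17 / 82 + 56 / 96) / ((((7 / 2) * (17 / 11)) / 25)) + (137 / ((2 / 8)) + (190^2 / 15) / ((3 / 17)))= 14189.43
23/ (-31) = -23/ 31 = -0.74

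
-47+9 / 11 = -46.18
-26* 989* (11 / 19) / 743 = -282854 / 14117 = -20.04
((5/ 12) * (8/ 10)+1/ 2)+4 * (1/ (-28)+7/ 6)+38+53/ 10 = 1703/ 35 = 48.66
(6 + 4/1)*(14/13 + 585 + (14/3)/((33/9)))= 839910/143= 5873.50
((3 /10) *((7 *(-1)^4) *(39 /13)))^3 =250047 /1000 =250.05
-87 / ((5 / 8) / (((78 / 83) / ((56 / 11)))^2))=-16011567 / 3375610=-4.74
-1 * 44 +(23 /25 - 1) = -1102 /25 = -44.08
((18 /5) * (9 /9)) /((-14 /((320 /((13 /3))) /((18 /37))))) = -3552 /91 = -39.03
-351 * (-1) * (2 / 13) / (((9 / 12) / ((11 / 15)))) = 264 / 5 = 52.80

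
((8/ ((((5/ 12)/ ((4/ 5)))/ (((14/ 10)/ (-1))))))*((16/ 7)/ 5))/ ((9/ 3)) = -2048/ 625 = -3.28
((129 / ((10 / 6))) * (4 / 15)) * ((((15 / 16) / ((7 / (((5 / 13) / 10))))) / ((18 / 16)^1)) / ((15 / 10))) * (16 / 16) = 86 / 1365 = 0.06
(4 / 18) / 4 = 1 / 18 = 0.06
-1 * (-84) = 84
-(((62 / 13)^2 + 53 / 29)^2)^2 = -210369134052465885121 / 576950840079601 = -364622.29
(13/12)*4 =13/3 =4.33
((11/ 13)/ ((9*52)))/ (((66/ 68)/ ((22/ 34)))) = 11/ 9126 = 0.00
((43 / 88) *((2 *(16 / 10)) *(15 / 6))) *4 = 15.64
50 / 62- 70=-2145 / 31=-69.19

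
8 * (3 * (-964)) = -23136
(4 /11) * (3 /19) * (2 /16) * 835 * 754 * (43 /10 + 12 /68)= 143735397 /7106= 20227.33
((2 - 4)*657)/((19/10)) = -13140/19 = -691.58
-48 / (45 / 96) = -512 / 5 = -102.40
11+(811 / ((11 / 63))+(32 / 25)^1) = 1280702 / 275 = 4657.10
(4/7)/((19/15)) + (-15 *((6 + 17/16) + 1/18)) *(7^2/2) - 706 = -42408073/12768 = -3321.43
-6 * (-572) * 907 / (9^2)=1037608 / 27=38429.93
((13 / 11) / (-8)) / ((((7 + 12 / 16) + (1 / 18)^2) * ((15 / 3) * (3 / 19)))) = -6669 / 276320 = -0.02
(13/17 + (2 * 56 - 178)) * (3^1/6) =-1109/34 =-32.62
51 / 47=1.09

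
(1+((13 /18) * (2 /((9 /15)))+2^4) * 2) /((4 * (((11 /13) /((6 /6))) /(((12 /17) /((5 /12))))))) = 53092 /2805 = 18.93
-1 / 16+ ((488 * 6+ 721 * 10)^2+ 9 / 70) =57556264677 / 560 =102779044.07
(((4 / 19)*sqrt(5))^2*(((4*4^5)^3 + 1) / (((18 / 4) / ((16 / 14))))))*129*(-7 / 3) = -1164148968791.78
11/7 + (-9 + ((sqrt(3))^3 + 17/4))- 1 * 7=-285/28 + 3 * sqrt(3)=-4.98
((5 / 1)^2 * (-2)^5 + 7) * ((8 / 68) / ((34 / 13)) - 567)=129933050 / 289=449595.33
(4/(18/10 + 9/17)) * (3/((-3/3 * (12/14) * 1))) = -595/99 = -6.01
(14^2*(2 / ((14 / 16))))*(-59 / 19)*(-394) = 10414208 / 19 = 548116.21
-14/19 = -0.74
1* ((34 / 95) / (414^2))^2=289 / 66280928516100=0.00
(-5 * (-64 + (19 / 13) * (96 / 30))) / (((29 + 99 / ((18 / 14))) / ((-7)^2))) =94472 / 689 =137.11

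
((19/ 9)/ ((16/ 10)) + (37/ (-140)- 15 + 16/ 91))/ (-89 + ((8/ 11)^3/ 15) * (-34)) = 85768309/ 559819416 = 0.15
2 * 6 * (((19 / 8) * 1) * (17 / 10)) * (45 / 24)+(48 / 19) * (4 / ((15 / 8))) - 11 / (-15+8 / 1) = 2081283 / 21280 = 97.80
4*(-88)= -352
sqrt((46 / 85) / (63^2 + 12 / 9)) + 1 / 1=1.01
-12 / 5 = -2.40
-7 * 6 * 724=-30408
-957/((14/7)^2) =-957/4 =-239.25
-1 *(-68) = 68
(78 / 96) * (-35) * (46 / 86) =-10465 / 688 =-15.21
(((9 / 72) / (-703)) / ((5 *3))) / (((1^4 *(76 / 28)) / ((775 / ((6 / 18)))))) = -1085 / 106856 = -0.01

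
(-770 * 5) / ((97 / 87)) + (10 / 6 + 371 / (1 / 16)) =723011 / 291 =2484.57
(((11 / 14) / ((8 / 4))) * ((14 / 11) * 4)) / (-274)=-1 / 137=-0.01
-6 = -6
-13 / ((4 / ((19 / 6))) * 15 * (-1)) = 247 / 360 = 0.69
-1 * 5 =-5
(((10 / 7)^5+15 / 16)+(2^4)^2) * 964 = 17037152057 / 67228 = 253423.46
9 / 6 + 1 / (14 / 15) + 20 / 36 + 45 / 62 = 3.85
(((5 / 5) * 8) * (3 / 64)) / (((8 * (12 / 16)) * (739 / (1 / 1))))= 1 / 11824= 0.00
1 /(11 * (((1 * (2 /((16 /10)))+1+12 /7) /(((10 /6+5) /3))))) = 560 /10989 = 0.05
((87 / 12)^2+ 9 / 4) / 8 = 877 / 128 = 6.85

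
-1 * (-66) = 66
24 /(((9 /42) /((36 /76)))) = 1008 /19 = 53.05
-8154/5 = -1630.80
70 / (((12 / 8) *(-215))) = -28 / 129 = -0.22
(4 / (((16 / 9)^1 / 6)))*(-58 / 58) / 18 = -0.75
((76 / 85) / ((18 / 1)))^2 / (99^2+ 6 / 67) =96748 / 384301456425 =0.00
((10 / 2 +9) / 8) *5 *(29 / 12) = 1015 / 48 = 21.15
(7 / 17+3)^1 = 58 / 17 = 3.41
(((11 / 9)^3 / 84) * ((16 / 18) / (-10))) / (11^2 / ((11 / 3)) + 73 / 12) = -5324 / 107698815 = -0.00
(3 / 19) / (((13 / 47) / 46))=6486 / 247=26.26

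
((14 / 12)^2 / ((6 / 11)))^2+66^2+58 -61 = 203384089 / 46656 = 4359.23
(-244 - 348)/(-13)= 592/13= 45.54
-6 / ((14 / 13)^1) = -39 / 7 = -5.57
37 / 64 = 0.58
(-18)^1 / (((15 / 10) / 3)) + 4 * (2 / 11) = -388 / 11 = -35.27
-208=-208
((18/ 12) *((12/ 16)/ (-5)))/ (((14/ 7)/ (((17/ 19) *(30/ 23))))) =-459/ 3496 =-0.13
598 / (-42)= -299 / 21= -14.24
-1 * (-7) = 7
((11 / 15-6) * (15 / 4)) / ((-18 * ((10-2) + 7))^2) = -79 / 291600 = -0.00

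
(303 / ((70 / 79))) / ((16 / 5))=23937 / 224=106.86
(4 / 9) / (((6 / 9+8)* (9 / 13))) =0.07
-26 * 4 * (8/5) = -832/5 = -166.40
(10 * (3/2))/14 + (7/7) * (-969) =-13551/14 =-967.93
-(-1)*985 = 985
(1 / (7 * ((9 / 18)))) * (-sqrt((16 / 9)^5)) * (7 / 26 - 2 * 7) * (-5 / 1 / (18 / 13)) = -43520 / 729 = -59.70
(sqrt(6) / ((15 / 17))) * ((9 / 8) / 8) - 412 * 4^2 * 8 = -52736+ 51 * sqrt(6) / 320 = -52735.61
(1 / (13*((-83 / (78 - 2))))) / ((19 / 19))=-76 / 1079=-0.07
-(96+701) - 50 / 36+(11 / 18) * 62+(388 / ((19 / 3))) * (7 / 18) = -83981 / 114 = -736.68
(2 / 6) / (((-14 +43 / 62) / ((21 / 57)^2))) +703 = 628109887 / 893475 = 703.00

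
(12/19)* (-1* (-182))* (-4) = -8736/19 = -459.79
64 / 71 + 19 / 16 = 2373 / 1136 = 2.09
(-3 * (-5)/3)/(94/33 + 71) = 165/2437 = 0.07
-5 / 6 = -0.83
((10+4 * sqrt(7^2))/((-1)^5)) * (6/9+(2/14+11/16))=-9557/168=-56.89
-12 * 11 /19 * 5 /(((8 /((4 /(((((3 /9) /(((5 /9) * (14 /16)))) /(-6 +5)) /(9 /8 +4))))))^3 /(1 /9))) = 201.42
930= 930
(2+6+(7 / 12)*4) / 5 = 31 / 15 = 2.07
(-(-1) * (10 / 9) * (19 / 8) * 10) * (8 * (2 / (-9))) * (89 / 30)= -33820 / 243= -139.18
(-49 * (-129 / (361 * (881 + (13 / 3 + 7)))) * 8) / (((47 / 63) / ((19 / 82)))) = 4778676 / 98013001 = 0.05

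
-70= -70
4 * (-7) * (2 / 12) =-4.67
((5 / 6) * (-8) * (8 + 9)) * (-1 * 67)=22780 / 3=7593.33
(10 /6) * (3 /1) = 5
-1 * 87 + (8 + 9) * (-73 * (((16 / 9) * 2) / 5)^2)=-714.55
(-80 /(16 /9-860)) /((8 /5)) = 0.06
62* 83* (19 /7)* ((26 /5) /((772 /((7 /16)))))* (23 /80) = 14617213 /1235200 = 11.83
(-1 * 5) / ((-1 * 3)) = 5 / 3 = 1.67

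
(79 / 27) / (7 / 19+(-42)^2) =1501 / 905121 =0.00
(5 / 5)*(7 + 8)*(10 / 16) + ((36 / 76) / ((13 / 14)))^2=4702683 / 488072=9.64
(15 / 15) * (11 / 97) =11 / 97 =0.11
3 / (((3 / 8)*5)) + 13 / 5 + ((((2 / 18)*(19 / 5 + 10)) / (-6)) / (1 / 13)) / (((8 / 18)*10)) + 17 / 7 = 16467 / 2800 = 5.88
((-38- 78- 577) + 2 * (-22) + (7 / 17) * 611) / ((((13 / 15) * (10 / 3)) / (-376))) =13962384 / 221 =63178.21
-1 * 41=-41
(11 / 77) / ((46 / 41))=41 / 322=0.13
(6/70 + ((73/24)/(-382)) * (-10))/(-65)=-26527/10428600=-0.00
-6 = -6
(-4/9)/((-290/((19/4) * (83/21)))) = 1577/54810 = 0.03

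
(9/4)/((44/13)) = 117/176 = 0.66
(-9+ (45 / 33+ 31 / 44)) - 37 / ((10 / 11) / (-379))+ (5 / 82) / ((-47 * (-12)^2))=470625336229 / 30523680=15418.37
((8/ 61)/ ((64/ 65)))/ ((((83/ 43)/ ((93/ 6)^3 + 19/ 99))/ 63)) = 57706204465/ 3564352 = 16189.82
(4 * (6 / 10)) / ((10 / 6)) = 36 / 25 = 1.44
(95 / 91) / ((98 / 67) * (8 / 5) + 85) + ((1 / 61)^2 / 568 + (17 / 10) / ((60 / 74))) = 2.11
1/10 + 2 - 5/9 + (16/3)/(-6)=59/90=0.66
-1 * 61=-61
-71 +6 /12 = -141 /2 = -70.50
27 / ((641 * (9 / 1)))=3 / 641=0.00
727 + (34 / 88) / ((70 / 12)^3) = 342872293 / 471625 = 727.00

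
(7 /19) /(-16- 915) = -0.00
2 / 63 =0.03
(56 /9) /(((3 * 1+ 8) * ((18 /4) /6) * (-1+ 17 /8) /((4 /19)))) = 7168 /50787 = 0.14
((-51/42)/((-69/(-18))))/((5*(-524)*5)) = 51/2109100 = 0.00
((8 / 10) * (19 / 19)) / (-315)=-4 / 1575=-0.00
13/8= 1.62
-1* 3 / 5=-3 / 5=-0.60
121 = 121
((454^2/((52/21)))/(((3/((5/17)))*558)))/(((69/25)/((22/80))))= 99193325/68071536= 1.46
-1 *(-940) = 940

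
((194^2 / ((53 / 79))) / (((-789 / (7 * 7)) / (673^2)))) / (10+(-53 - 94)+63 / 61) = 2012595971139782 / 173415099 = 11605655.92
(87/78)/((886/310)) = 4495/11518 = 0.39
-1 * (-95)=95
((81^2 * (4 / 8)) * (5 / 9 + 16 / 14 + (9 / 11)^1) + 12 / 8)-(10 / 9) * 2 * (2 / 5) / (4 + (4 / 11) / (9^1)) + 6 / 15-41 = 15816509 / 1925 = 8216.37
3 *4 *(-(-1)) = 12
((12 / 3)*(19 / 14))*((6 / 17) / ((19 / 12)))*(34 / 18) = 16 / 7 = 2.29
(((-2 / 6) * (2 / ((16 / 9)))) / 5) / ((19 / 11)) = -33 / 760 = -0.04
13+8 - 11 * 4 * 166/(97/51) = -370467/97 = -3819.25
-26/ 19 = -1.37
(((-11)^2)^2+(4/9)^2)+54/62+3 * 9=36834031/2511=14669.07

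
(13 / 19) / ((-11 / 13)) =-169 / 209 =-0.81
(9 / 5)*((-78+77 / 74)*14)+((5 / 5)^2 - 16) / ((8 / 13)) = -581271 / 296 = -1963.75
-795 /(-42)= 265 /14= 18.93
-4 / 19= -0.21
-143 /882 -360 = -360.16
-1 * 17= -17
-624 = -624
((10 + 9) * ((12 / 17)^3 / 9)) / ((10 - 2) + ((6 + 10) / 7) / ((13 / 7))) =1976 / 24565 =0.08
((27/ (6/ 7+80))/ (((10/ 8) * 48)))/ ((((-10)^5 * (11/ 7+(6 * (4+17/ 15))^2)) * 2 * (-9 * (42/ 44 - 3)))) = -49/ 30802399200000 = -0.00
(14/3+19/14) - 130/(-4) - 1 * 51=-262/21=-12.48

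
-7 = -7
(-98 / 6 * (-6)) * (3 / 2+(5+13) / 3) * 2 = 1470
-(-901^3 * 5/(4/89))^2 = -105942146471149073283025/16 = -6621384154446817080189.06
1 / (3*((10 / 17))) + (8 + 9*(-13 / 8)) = -727 / 120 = -6.06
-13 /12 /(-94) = 13 /1128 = 0.01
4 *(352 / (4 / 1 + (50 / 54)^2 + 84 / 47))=48242304 / 227663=211.90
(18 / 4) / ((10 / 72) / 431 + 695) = 69822 / 10783625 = 0.01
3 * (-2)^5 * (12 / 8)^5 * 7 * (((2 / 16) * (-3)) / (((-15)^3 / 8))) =-567 / 125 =-4.54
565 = 565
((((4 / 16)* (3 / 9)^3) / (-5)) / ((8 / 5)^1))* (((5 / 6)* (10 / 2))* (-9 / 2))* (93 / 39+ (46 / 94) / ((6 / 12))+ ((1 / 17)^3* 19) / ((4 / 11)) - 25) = -2163931175 / 4610830848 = -0.47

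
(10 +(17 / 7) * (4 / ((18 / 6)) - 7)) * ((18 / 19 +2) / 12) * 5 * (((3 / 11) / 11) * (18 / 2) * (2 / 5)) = -948 / 2299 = -0.41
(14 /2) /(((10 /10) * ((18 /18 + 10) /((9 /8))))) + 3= 327 /88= 3.72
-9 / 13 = -0.69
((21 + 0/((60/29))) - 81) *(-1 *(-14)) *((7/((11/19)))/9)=-1128.48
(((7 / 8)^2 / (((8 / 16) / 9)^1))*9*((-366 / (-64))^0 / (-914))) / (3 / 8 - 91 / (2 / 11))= 3969 / 14627656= 0.00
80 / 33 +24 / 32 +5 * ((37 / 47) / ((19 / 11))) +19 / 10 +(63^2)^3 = 36850101736274177 / 589380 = 62523502216.35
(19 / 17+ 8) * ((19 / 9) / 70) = 589 / 2142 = 0.27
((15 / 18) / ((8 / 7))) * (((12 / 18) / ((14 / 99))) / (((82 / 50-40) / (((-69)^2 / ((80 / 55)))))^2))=94281056409375 / 3767013376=25028.07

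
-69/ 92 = -3/ 4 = -0.75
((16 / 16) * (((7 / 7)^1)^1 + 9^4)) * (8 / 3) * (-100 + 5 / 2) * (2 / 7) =-3412240 / 7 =-487462.86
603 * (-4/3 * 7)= -5628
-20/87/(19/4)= -80/1653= -0.05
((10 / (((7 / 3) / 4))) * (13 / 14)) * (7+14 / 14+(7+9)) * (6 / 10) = 11232 / 49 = 229.22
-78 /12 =-13 /2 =-6.50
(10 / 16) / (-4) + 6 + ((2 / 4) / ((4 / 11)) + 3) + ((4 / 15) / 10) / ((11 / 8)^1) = 270287 / 26400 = 10.24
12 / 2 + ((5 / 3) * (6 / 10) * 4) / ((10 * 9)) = 272 / 45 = 6.04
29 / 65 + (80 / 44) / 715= 3529 / 7865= 0.45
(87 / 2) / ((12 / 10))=145 / 4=36.25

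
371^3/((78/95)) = 4851157045/78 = 62194321.09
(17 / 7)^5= 1419857 / 16807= 84.48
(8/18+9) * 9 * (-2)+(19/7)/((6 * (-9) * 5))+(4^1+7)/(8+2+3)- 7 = -4328347/24570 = -176.16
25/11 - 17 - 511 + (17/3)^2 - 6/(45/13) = -245198/495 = -495.35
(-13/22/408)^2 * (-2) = -169/40284288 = -0.00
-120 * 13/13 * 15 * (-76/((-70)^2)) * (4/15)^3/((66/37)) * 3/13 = 179968/2627625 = 0.07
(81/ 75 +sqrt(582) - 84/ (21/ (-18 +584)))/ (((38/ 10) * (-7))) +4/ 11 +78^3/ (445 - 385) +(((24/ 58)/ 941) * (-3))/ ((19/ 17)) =1595881251309/ 199619035 - 5 * sqrt(582)/ 133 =7993.73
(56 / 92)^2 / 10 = 98 / 2645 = 0.04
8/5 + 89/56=893/280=3.19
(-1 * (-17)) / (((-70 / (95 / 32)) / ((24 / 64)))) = -969 / 3584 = -0.27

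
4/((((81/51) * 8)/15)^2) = 7225/1296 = 5.57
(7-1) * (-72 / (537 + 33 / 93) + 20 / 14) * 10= 4528680 / 58303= 77.67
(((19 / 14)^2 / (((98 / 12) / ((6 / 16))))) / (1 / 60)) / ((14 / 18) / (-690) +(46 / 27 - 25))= -0.22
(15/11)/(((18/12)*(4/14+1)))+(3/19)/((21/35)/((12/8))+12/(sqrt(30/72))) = 90*sqrt(15)/41021+5741455/8122158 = 0.72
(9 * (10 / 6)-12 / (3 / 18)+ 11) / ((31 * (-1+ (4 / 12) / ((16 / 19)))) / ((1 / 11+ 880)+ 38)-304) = 22298592 / 147374497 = 0.15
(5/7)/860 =1/1204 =0.00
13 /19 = 0.68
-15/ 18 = -5/ 6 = -0.83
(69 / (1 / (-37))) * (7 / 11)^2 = -1033.86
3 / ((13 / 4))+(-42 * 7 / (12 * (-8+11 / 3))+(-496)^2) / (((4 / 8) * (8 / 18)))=57569115 / 52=1107098.37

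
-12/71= -0.17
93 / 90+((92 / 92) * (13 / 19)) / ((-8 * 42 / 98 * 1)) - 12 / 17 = 4957 / 38760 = 0.13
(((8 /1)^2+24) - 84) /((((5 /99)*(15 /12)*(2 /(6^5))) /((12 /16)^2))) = 3464208 /25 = 138568.32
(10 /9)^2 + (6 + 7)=14.23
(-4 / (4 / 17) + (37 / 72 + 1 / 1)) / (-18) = 1115 / 1296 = 0.86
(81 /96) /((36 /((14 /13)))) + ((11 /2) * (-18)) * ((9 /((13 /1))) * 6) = -342123 /832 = -411.21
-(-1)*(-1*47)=-47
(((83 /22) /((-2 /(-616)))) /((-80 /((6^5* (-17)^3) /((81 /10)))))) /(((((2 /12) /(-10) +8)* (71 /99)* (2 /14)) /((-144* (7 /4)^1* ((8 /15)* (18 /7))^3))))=-46289101587480576 /850225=-54443355097.16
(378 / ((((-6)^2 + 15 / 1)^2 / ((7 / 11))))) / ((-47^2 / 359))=-105546 / 7022411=-0.02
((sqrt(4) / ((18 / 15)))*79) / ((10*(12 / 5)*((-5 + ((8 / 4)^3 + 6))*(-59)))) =-395 / 38232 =-0.01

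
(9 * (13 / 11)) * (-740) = -86580 / 11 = -7870.91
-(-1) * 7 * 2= 14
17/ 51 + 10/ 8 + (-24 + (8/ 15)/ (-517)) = -231799/ 10340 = -22.42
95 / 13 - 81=-958 / 13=-73.69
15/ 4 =3.75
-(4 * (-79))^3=31554496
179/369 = 0.49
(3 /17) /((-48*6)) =-1 /1632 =-0.00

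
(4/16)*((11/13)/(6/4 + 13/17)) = 17/182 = 0.09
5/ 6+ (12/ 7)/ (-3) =11/ 42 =0.26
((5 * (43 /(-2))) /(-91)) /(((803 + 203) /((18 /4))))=0.01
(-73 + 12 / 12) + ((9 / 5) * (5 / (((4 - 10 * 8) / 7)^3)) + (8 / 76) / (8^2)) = -31608637 / 438976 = -72.01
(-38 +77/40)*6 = -4329/20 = -216.45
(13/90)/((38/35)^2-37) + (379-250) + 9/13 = 1331659183/10268154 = 129.69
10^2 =100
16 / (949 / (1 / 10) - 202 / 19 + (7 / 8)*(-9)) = 0.00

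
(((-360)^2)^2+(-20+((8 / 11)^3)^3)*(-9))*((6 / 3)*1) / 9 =8800992691753152184 / 2357947691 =3732480039.89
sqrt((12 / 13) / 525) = 2*sqrt(91) / 455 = 0.04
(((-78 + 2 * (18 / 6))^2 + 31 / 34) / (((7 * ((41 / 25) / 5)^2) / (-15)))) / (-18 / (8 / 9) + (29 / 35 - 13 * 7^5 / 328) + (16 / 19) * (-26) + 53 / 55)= 11513744687500 / 78764731041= 146.18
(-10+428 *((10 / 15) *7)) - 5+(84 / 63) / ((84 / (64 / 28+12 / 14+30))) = 874441 / 441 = 1982.86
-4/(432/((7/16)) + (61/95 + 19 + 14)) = -665/169753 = -0.00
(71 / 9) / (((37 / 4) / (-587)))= -166708 / 333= -500.62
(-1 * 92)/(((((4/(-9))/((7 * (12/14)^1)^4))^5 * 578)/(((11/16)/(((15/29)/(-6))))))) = -386719548461680566528/1445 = -267625985094588627.36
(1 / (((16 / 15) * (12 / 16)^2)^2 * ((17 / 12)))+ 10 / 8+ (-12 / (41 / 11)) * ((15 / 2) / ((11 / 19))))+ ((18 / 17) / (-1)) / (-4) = -319771 / 8364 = -38.23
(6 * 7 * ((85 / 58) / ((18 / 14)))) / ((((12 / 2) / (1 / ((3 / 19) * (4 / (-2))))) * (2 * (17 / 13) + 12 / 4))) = -1028755 / 228636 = -4.50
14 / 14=1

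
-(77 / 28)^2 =-121 / 16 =-7.56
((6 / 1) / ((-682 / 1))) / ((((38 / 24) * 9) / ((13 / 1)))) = -0.01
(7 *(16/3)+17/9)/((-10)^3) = -353/9000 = -0.04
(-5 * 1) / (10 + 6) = -5 / 16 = -0.31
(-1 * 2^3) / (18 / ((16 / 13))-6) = -64 / 69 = -0.93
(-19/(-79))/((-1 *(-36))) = 19/2844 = 0.01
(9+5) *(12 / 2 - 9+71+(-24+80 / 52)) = 8288 / 13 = 637.54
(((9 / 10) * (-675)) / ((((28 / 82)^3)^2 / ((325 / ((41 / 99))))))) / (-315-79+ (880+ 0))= -18638366335875 / 30118144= -618841.80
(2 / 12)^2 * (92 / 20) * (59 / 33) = 0.23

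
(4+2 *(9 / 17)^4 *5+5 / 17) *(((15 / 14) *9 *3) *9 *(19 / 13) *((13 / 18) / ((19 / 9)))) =1546424055 / 2338588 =661.26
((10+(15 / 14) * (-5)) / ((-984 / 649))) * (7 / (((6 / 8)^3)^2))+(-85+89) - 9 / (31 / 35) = -351906557 / 2779677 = -126.60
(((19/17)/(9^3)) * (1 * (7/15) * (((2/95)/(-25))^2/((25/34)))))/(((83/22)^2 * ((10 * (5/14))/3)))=189728/4659157177734375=0.00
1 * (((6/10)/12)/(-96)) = -1/1920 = -0.00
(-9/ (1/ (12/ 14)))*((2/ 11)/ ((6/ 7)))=-18/ 11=-1.64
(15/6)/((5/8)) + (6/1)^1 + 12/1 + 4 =26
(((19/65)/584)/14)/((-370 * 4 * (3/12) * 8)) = -19/1573062400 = -0.00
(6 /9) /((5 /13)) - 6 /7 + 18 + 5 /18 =12067 /630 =19.15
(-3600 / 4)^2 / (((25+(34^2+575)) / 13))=2632500 / 439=5996.58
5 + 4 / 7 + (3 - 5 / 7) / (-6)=109 / 21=5.19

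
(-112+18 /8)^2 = 192721 /16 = 12045.06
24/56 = 0.43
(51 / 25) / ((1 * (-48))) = -17 / 400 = -0.04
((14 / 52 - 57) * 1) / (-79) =1475 / 2054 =0.72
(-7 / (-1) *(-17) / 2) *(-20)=1190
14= 14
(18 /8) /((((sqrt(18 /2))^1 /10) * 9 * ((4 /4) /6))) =5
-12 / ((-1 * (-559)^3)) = -12 / 174676879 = -0.00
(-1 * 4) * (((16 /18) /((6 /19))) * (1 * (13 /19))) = -208 /27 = -7.70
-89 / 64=-1.39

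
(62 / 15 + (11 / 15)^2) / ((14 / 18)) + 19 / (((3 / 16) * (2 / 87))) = 772451 / 175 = 4414.01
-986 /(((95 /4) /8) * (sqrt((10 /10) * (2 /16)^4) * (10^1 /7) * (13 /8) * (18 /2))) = -56541184 /55575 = -1017.39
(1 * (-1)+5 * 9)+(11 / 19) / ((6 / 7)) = 5093 / 114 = 44.68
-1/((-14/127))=127/14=9.07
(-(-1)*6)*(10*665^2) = 26533500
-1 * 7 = -7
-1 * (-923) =923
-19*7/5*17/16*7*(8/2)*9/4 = -142443/80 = -1780.54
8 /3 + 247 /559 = 401 /129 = 3.11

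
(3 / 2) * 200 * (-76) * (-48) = 1094400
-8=-8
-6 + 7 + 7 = 8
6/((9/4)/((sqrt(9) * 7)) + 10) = 168/283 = 0.59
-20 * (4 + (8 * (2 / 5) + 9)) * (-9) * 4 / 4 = 2916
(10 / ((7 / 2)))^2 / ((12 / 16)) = 1600 / 147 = 10.88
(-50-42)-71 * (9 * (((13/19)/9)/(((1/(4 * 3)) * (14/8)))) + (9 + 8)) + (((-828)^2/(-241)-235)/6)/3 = -1040369125/576954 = -1803.21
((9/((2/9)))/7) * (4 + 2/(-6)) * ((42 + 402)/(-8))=-1177.39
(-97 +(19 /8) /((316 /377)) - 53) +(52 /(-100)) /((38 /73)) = -177917111 /1200800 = -148.17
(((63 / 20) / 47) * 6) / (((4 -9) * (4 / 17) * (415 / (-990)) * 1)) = 318087 / 390100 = 0.82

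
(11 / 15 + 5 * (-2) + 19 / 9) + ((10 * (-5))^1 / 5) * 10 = -4822 / 45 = -107.16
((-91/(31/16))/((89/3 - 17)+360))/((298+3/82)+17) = -4592/11478463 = -0.00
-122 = -122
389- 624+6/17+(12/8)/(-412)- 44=-3903339/14008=-278.65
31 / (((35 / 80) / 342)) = 169632 / 7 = 24233.14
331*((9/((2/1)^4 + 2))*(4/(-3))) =-662/3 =-220.67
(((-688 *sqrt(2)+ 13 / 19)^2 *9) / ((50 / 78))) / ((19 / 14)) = 1679381794818 / 171475 - 87901632 *sqrt(2) / 9025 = 9779967.18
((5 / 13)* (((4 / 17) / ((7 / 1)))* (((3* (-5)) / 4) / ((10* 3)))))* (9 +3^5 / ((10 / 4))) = -531 / 3094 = -0.17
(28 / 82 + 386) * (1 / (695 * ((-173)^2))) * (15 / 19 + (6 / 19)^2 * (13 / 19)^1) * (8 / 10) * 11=820043136 / 5849539398445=0.00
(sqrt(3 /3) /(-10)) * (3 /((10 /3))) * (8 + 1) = -81 /100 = -0.81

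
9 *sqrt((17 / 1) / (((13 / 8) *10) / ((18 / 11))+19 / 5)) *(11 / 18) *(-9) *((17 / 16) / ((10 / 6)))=-15147 *sqrt(840310) / 395440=-35.11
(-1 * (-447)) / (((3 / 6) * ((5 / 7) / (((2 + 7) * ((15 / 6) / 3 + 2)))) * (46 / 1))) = 159579 / 230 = 693.82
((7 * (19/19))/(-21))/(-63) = 1/189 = 0.01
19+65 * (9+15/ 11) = 7619/ 11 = 692.64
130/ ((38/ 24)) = 1560/ 19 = 82.11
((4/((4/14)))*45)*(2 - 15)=-8190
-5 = -5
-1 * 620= -620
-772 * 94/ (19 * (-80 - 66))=36284/ 1387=26.16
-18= -18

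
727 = 727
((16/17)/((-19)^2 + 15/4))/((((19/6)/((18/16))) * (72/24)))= 144/471257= 0.00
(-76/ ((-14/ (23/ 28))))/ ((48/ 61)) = 5.67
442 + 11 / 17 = 7525 / 17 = 442.65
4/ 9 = 0.44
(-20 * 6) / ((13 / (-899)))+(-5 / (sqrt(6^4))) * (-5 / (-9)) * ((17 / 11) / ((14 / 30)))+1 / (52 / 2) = 69008201 / 8316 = 8298.24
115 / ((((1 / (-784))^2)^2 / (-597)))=-25937996195758080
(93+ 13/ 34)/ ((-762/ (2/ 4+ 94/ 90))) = -695/ 3672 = -0.19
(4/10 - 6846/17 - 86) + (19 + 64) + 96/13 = -439703/1105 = -397.92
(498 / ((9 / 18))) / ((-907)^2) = 996 / 822649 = 0.00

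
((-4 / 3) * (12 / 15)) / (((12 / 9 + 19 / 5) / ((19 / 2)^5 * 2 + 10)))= -2476259 / 77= -32159.21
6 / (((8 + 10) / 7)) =7 / 3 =2.33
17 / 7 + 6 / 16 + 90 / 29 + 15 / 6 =13653 / 1624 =8.41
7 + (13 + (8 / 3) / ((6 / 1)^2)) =20.07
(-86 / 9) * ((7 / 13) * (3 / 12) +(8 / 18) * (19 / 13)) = -15781 / 2106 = -7.49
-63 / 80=-0.79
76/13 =5.85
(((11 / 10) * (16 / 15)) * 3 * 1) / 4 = 22 / 25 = 0.88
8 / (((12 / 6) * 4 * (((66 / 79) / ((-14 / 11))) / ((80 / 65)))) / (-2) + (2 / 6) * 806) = 53088 / 1797029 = 0.03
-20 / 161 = -0.12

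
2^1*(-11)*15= -330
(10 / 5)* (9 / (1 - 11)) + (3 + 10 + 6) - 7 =51 / 5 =10.20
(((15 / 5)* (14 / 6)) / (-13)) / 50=-7 / 650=-0.01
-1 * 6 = -6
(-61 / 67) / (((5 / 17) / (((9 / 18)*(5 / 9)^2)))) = -5185 / 10854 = -0.48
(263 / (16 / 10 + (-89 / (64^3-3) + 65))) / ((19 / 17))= 5860162055 / 1658557652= 3.53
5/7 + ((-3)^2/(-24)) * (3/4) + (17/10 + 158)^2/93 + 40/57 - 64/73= 198281790223/722349600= 274.50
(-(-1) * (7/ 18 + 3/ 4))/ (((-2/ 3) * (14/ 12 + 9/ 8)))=-41/ 55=-0.75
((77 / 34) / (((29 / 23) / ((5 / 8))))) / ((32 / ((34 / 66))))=805 / 44544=0.02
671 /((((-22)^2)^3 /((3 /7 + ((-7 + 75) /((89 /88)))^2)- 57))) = 343154219 /12988792432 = 0.03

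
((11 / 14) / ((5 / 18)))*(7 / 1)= 99 / 5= 19.80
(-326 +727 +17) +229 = 647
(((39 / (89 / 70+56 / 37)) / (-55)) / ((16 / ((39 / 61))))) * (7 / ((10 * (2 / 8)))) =-2757573 / 96798460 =-0.03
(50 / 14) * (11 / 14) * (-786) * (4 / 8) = -108075 / 98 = -1102.81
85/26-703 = -18193/26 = -699.73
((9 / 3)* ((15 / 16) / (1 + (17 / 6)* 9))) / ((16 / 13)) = 0.09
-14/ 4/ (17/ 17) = -7/ 2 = -3.50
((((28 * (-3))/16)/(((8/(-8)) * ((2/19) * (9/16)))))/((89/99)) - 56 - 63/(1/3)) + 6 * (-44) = -36523/89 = -410.37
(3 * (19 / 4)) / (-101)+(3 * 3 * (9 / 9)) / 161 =-5541 / 65044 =-0.09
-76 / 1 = -76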